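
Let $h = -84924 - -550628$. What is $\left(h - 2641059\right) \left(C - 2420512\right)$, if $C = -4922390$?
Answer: $15973418580210$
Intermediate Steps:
$h = 465704$ ($h = -84924 + 550628 = 465704$)
$\left(h - 2641059\right) \left(C - 2420512\right) = \left(465704 - 2641059\right) \left(-4922390 - 2420512\right) = \left(-2175355\right) \left(-7342902\right) = 15973418580210$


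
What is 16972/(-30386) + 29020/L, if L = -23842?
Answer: -321612036/181115753 ≈ -1.7757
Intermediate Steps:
16972/(-30386) + 29020/L = 16972/(-30386) + 29020/(-23842) = 16972*(-1/30386) + 29020*(-1/23842) = -8486/15193 - 14510/11921 = -321612036/181115753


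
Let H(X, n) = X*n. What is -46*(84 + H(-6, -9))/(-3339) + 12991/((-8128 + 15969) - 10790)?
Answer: -913211/364693 ≈ -2.5041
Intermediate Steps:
-46*(84 + H(-6, -9))/(-3339) + 12991/((-8128 + 15969) - 10790) = -46*(84 - 6*(-9))/(-3339) + 12991/((-8128 + 15969) - 10790) = -46*(84 + 54)*(-1/3339) + 12991/(7841 - 10790) = -46*138*(-1/3339) + 12991/(-2949) = -6348*(-1/3339) + 12991*(-1/2949) = 2116/1113 - 12991/2949 = -913211/364693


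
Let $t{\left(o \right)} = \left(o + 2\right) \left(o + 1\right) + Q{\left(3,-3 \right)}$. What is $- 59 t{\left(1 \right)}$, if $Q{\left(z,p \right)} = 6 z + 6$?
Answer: $-1770$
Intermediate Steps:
$Q{\left(z,p \right)} = 6 + 6 z$
$t{\left(o \right)} = 24 + \left(1 + o\right) \left(2 + o\right)$ ($t{\left(o \right)} = \left(o + 2\right) \left(o + 1\right) + \left(6 + 6 \cdot 3\right) = \left(2 + o\right) \left(1 + o\right) + \left(6 + 18\right) = \left(1 + o\right) \left(2 + o\right) + 24 = 24 + \left(1 + o\right) \left(2 + o\right)$)
$- 59 t{\left(1 \right)} = - 59 \left(26 + 1^{2} + 3 \cdot 1\right) = - 59 \left(26 + 1 + 3\right) = \left(-59\right) 30 = -1770$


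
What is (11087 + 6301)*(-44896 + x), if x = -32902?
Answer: -1352751624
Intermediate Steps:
(11087 + 6301)*(-44896 + x) = (11087 + 6301)*(-44896 - 32902) = 17388*(-77798) = -1352751624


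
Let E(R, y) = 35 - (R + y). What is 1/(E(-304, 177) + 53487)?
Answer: 1/53649 ≈ 1.8640e-5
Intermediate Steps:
E(R, y) = 35 - R - y (E(R, y) = 35 + (-R - y) = 35 - R - y)
1/(E(-304, 177) + 53487) = 1/((35 - 1*(-304) - 1*177) + 53487) = 1/((35 + 304 - 177) + 53487) = 1/(162 + 53487) = 1/53649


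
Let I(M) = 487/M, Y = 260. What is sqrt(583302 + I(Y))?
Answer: sqrt(9857835455)/130 ≈ 763.74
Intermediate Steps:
sqrt(583302 + I(Y)) = sqrt(583302 + 487/260) = sqrt(151659007/260) = sqrt(9857835455)/130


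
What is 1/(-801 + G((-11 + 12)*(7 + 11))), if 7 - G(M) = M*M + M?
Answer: -1/1136 ≈ -0.00088028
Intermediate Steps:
G(M) = 7 - M - M**2 (G(M) = 7 - (M*M + M) = 7 - (M**2 + M) = 7 - (M + M**2) = 7 + (-M - M**2) = 7 - M - M**2)
1/(-801 + G((-11 + 12)*(7 + 11))) = 1/(-801 + (7 - (-11 + 12)*(7 + 11) - ((-11 + 12)*(7 + 11))**2)) = 1/(-801 + (7 - 18 - (1*18)**2)) = 1/(-801 + (7 - 1*18 - 1*18**2)) = 1/(-801 + (7 - 18 - 1*324)) = 1/(-801 + (7 - 18 - 324)) = 1/(-801 - 335) = 1/(-1136) = -1/1136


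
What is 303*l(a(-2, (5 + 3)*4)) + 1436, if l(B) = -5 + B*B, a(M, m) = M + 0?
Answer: 1133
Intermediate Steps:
a(M, m) = M
l(B) = -5 + B**2
303*l(a(-2, (5 + 3)*4)) + 1436 = 303*(-5 + (-2)**2) + 1436 = 303*(-5 + 4) + 1436 = 303*(-1) + 1436 = -303 + 1436 = 1133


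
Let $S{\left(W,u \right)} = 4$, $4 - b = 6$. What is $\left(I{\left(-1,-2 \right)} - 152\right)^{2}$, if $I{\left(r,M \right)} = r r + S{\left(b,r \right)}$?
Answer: $21609$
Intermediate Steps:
$b = -2$ ($b = 4 - 6 = -2$)
$I{\left(r,M \right)} = 4 + r^{2}$ ($I{\left(r,M \right)} = r r + 4 = r^{2} + 4 = 4 + r^{2}$)
$\left(I{\left(-1,-2 \right)} - 152\right)^{2} = \left(\left(4 + \left(-1\right)^{2}\right) - 152\right)^{2} = \left(\left(4 + 1\right) - 152\right)^{2} = \left(5 - 152\right)^{2} = \left(-147\right)^{2} = 21609$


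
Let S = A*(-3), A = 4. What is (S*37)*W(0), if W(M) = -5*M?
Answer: 0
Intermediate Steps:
S = -12 (S = 4*(-3) = -12)
(S*37)*W(0) = (-12*37)*(-5*0) = -444*0 = 0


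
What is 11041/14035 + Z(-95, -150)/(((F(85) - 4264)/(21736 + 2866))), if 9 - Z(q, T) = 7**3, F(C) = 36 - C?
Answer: 115374169213/60532955 ≈ 1906.0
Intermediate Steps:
Z(q, T) = -334 (Z(q, T) = 9 - 1*7**3 = 9 - 1*343 = 9 - 343 = -334)
11041/14035 + Z(-95, -150)/(((F(85) - 4264)/(21736 + 2866))) = 11041/14035 - 334*(21736 + 2866)/((36 - 1*85) - 4264) = 11041*(1/14035) - 334*24602/((36 - 85) - 4264) = 11041/14035 - 334*24602/(-49 - 4264) = 11041/14035 - 334/((-4313*1/24602)) = 11041/14035 - 334/(-4313/24602) = 11041/14035 - 334*(-24602/4313) = 11041/14035 + 8217068/4313 = 115374169213/60532955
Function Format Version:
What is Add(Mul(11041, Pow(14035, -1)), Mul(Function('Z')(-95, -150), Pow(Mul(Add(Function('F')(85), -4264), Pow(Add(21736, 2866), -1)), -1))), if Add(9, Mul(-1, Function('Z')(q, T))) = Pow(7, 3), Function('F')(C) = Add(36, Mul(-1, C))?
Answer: Rational(115374169213, 60532955) ≈ 1906.0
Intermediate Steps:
Function('Z')(q, T) = -334 (Function('Z')(q, T) = Add(9, Mul(-1, Pow(7, 3))) = Add(9, Mul(-1, 343)) = Add(9, -343) = -334)
Add(Mul(11041, Pow(14035, -1)), Mul(Function('Z')(-95, -150), Pow(Mul(Add(Function('F')(85), -4264), Pow(Add(21736, 2866), -1)), -1))) = Add(Mul(11041, Pow(14035, -1)), Mul(-334, Pow(Mul(Add(Add(36, Mul(-1, 85)), -4264), Pow(Add(21736, 2866), -1)), -1))) = Add(Mul(11041, Rational(1, 14035)), Mul(-334, Pow(Mul(Add(Add(36, -85), -4264), Pow(24602, -1)), -1))) = Add(Rational(11041, 14035), Mul(-334, Pow(Mul(Add(-49, -4264), Rational(1, 24602)), -1))) = Add(Rational(11041, 14035), Mul(-334, Pow(Mul(-4313, Rational(1, 24602)), -1))) = Add(Rational(11041, 14035), Mul(-334, Pow(Rational(-4313, 24602), -1))) = Add(Rational(11041, 14035), Mul(-334, Rational(-24602, 4313))) = Add(Rational(11041, 14035), Rational(8217068, 4313)) = Rational(115374169213, 60532955)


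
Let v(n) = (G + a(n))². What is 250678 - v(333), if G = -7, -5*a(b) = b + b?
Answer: 5775549/25 ≈ 2.3102e+5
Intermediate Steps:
a(b) = -2*b/5 (a(b) = -(b + b)/5 = -2*b/5)
v(n) = (-7 - 2*n/5)²
250678 - v(333) = 250678 - (35 + 2*333)²/25 = 250678 - (35 + 666)²/25 = 250678 - 701²/25 = 250678 - 491401/25 = 5775549/25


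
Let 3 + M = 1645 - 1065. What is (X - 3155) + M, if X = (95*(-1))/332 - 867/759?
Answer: -216661671/83996 ≈ -2579.4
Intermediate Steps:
M = 577 (M = -3 + (1645 - 1065) = -3 + 580 = 577)
X = -119983/83996 (X = -95*1/332 - 867*1/759 = -95/332 - 289/253 = -119983/83996 ≈ -1.4284)
(X - 3155) + M = (-119983/83996 - 3155) + 577 = -265127363/83996 + 577 = -216661671/83996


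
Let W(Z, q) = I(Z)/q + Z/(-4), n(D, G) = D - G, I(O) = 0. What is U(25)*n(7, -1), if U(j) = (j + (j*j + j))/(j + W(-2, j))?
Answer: 3600/17 ≈ 211.76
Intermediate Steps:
W(Z, q) = -Z/4 (W(Z, q) = 0/q + Z/(-4) = 0 + Z*(-1/4) = 0 - Z/4 = -Z/4)
U(j) = (j**2 + 2*j)/(1/2 + j) (U(j) = (j + (j*j + j))/(j - 1/4*(-2)) = (j + (j**2 + j))/(j + 1/2) = (j + (j + j**2))/(1/2 + j) = (j**2 + 2*j)/(1/2 + j))
U(25)*n(7, -1) = (2*25*(2 + 25)/(1 + 2*25))*(7 - 1*(-1)) = (2*25*27/(1 + 50))*(7 + 1) = (2*25*27/51)*8 = (2*25*(1/51)*27)*8 = (450/17)*8 = 3600/17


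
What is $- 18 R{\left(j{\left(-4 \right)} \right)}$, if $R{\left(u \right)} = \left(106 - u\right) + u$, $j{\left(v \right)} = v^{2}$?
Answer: $-1908$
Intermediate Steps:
$R{\left(u \right)} = 106$
$- 18 R{\left(j{\left(-4 \right)} \right)} = \left(-18\right) 106 = -1908$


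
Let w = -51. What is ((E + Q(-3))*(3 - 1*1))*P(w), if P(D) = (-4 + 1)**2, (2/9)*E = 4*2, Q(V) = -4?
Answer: 576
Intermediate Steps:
E = 36 (E = 9*(4*2)/2 = (9/2)*8 = 36)
P(D) = 9 (P(D) = (-3)**2 = 9)
((E + Q(-3))*(3 - 1*1))*P(w) = ((36 - 4)*(3 - 1*1))*9 = (32*(3 - 1))*9 = (32*2)*9 = 64*9 = 576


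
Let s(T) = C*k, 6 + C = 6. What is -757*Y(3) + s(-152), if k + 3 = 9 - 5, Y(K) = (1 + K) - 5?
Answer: 757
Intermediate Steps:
Y(K) = -4 + K
C = 0 (C = -6 + 6 = 0)
k = 1 (k = -3 + (9 - 5) = -3 + 4 = 1)
s(T) = 0 (s(T) = 0*1 = 0)
-757*Y(3) + s(-152) = -757*(-4 + 3) + 0 = -757*(-1) + 0 = 757 + 0 = 757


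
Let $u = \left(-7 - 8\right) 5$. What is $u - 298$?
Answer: $-373$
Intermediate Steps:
$u = -75$ ($u = \left(-15\right) 5 = -75$)
$u - 298 = -75 - 298 = -373$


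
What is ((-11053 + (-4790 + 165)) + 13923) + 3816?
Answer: 2061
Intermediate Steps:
((-11053 + (-4790 + 165)) + 13923) + 3816 = ((-11053 - 4625) + 13923) + 3816 = (-15678 + 13923) + 3816 = -1755 + 3816 = 2061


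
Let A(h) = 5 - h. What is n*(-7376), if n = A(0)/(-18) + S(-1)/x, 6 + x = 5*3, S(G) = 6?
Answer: -25816/9 ≈ -2868.4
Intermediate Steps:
x = 9 (x = -6 + 5*3 = -6 + 15 = 9)
n = 7/18 (n = (5 - 1*0)/(-18) + 6/9 = (5 + 0)*(-1/18) + 6*(⅑) = 5*(-1/18) + ⅔ = -5/18 + ⅔ = 7/18 ≈ 0.38889)
n*(-7376) = (7/18)*(-7376) = -25816/9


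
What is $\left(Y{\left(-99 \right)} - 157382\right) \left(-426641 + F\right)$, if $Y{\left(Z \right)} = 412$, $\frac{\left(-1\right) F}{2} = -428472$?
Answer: $-67544661910$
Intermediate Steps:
$F = 856944$ ($F = \left(-2\right) \left(-428472\right) = 856944$)
$\left(Y{\left(-99 \right)} - 157382\right) \left(-426641 + F\right) = \left(412 - 157382\right) \left(-426641 + 856944\right) = \left(-156970\right) 430303 = -67544661910$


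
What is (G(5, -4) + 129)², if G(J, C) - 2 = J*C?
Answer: 12321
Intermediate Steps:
G(J, C) = 2 + C*J (G(J, C) = 2 + J*C = 2 + C*J)
(G(5, -4) + 129)² = ((2 - 4*5) + 129)² = ((2 - 20) + 129)² = (-18 + 129)² = 111² = 12321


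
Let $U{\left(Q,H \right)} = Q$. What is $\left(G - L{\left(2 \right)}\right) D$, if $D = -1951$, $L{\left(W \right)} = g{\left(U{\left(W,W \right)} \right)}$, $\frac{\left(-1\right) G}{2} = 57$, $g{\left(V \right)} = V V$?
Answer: $230218$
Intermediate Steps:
$g{\left(V \right)} = V^{2}$
$G = -114$ ($G = \left(-2\right) 57 = -114$)
$L{\left(W \right)} = W^{2}$
$\left(G - L{\left(2 \right)}\right) D = \left(-114 - 2^{2}\right) \left(-1951\right) = \left(-114 - 4\right) \left(-1951\right) = \left(-118\right) \left(-1951\right) = 230218$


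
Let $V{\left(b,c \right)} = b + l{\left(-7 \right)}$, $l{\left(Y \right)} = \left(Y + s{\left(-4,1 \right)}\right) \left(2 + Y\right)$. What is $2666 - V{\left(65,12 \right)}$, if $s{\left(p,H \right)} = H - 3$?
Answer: $2556$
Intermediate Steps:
$s{\left(p,H \right)} = -3 + H$ ($s{\left(p,H \right)} = H - 3 = -3 + H$)
$l{\left(Y \right)} = \left(-2 + Y\right) \left(2 + Y\right)$ ($l{\left(Y \right)} = \left(Y + \left(-3 + 1\right)\right) \left(2 + Y\right) = \left(Y - 2\right) \left(2 + Y\right) = \left(-2 + Y\right) \left(2 + Y\right)$)
$V{\left(b,c \right)} = 45 + b$ ($V{\left(b,c \right)} = b - \left(4 - \left(-7\right)^{2}\right) = b + \left(-4 + 49\right) = b + 45 = 45 + b$)
$2666 - V{\left(65,12 \right)} = 2666 - \left(45 + 65\right) = 2666 - 110 = 2556$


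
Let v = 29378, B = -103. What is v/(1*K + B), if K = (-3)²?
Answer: -14689/47 ≈ -312.53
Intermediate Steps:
K = 9
v/(1*K + B) = 29378/(1*9 - 103) = 29378/(9 - 103) = 29378/(-94) = 29378*(-1/94) = -14689/47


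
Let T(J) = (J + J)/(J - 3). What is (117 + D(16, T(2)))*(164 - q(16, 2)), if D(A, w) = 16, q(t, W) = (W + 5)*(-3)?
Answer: 24605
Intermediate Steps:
T(J) = 2*J/(-3 + J) (T(J) = (2*J)/(-3 + J) = 2*J/(-3 + J))
q(t, W) = -15 - 3*W (q(t, W) = (5 + W)*(-3) = -15 - 3*W)
(117 + D(16, T(2)))*(164 - q(16, 2)) = (117 + 16)*(164 - (-15 - 3*2)) = 133*(164 - (-15 - 6)) = 133*(164 - 1*(-21)) = 133*(164 + 21) = 133*185 = 24605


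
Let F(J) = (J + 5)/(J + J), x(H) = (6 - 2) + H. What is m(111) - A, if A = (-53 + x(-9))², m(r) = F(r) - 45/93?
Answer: -11575391/3441 ≈ -3364.0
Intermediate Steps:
x(H) = 4 + H
F(J) = (5 + J)/(2*J) (F(J) = (5 + J)/((2*J)) = (5 + J)*(1/(2*J)) = (5 + J)/(2*J))
m(r) = -15/31 + (5 + r)/(2*r) (m(r) = (5 + r)/(2*r) - 45/93 = (5 + r)/(2*r) - 1*15/31 = (5 + r)/(2*r) - 15/31 = -15/31 + (5 + r)/(2*r))
A = 3364 (A = (-53 + (4 - 9))² = (-53 - 5)² = (-58)² = 3364)
m(111) - A = (1/62)*(155 + 111)/111 - 1*3364 = (1/62)*(1/111)*266 - 3364 = 133/3441 - 3364 = -11575391/3441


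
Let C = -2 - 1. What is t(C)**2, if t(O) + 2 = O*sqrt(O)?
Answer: -23 + 12*I*sqrt(3) ≈ -23.0 + 20.785*I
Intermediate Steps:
C = -3
t(O) = -2 + O**(3/2) (t(O) = -2 + O*sqrt(O) = -2 + O**(3/2))
t(C)**2 = (-2 + (-3)**(3/2))**2 = (-2 - 3*I*sqrt(3))**2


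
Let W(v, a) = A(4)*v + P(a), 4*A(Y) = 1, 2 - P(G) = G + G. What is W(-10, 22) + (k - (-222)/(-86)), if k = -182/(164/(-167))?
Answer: 243731/1763 ≈ 138.25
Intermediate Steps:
P(G) = 2 - 2*G (P(G) = 2 - (G + G) = 2 - 2*G)
A(Y) = 1/4 (A(Y) = (1/4)*1 = 1/4)
k = 15197/82 (k = -182/(164*(-1/167)) = -182/(-164/167) = -182*(-167/164) = 15197/82 ≈ 185.33)
W(v, a) = 2 - 2*a + v/4 (W(v, a) = v/4 + (2 - 2*a) = 2 - 2*a + v/4)
W(-10, 22) + (k - (-222)/(-86)) = (2 - 2*22 + (1/4)*(-10)) + (15197/82 - (-222)/(-86)) = (2 - 44 - 5/2) + (15197/82 - (-222)*(-1)/86) = -89/2 + (15197/82 - 1*111/43) = -89/2 + (15197/82 - 111/43) = -89/2 + 644369/3526 = 243731/1763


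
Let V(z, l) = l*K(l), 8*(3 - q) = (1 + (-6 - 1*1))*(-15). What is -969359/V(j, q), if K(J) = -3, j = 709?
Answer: -3877436/99 ≈ -39166.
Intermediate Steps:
q = -33/4 (q = 3 - (1 + (-6 - 1*1))*(-15)/8 = 3 - (1 + (-6 - 1))*(-15)/8 = 3 - (1 - 7)*(-15)/8 = 3 - (-3)*(-15)/4 = 3 - ⅛*90 = 3 - 45/4 = -33/4 ≈ -8.2500)
V(z, l) = -3*l (V(z, l) = l*(-3) = -3*l)
-969359/V(j, q) = -969359/((-3*(-33/4))) = -969359/99/4 = -969359*4/99 = -3877436/99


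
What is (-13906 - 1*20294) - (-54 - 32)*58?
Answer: -29212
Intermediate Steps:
(-13906 - 1*20294) - (-54 - 32)*58 = (-13906 - 20294) - (-86)*58 = -34200 - 1*(-4988) = -34200 + 4988 = -29212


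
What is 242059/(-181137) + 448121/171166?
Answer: 39739022783/31004495742 ≈ 1.2817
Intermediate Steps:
242059/(-181137) + 448121/171166 = 242059*(-1/181137) + 448121*(1/171166) = -242059/181137 + 448121/171166 = 39739022783/31004495742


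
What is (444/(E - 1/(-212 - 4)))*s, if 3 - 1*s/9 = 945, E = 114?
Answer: -813074112/24625 ≈ -33018.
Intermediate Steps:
s = -8478 (s = 27 - 9*945 = 27 - 8505 = -8478)
(444/(E - 1/(-212 - 4)))*s = (444/(114 - 1/(-212 - 4)))*(-8478) = (444/(114 - 1/(-216)))*(-8478) = (444/(114 - 1*(-1/216)))*(-8478) = (444/(114 + 1/216))*(-8478) = (444/(24625/216))*(-8478) = (444*(216/24625))*(-8478) = (95904/24625)*(-8478) = -813074112/24625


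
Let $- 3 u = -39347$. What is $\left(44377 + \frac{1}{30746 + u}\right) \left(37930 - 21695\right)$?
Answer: $\frac{18960361488356}{26317} \approx 7.2046 \cdot 10^{8}$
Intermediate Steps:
$u = \frac{39347}{3}$ ($u = \left(- \frac{1}{3}\right) \left(-39347\right) = \frac{39347}{3} \approx 13116.0$)
$\left(44377 + \frac{1}{30746 + u}\right) \left(37930 - 21695\right) = \left(44377 + \frac{1}{30746 + \frac{39347}{3}}\right) \left(37930 - 21695\right) = \left(44377 + \frac{1}{\frac{131585}{3}}\right) 16235 = \left(44377 + \frac{3}{131585}\right) 16235 = \frac{5839347548}{131585} \cdot 16235 = \frac{18960361488356}{26317}$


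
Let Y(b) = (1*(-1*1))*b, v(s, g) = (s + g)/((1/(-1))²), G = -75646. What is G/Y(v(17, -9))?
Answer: 37823/4 ≈ 9455.8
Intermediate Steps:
v(s, g) = g + s (v(s, g) = (g + s)/((-1)²) = (g + s)/1 = (g + s)*1 = g + s)
Y(b) = -b (Y(b) = (1*(-1))*b = -b)
G/Y(v(17, -9)) = -75646*(-1/(-9 + 17)) = -75646/((-1*8)) = -75646/(-8) = -75646*(-⅛) = 37823/4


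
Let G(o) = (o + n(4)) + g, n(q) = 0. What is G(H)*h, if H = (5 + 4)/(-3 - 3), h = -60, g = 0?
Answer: 90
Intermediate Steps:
H = -3/2 (H = 9/(-6) = 9*(-⅙) = -3/2 ≈ -1.5000)
G(o) = o (G(o) = (o + 0) + 0 = o + 0 = o)
G(H)*h = -3/2*(-60) = 90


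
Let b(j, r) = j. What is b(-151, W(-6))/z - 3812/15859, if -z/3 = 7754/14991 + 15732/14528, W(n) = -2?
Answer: 43129713127364/1381669875529 ≈ 31.216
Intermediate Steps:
z = -87122131/18149104 (z = -3*(7754/14991 + 15732/14528) = -3*(7754*(1/14991) + 15732*(1/14528)) = -3*(7754/14991 + 3933/3632) = -3*87122131/54447312 = -87122131/18149104 ≈ -4.8004)
b(-151, W(-6))/z - 3812/15859 = -151/(-87122131/18149104) - 3812/15859 = -151*(-18149104/87122131) - 3812*1/15859 = 2740514704/87122131 - 3812/15859 = 43129713127364/1381669875529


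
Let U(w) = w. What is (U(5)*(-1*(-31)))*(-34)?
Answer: -5270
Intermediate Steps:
(U(5)*(-1*(-31)))*(-34) = (5*(-1*(-31)))*(-34) = (5*31)*(-34) = 155*(-34) = -5270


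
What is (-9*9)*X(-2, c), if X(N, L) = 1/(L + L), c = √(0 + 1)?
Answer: -81/2 ≈ -40.500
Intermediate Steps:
c = 1 (c = √1 = 1)
X(N, L) = 1/(2*L)
(-9*9)*X(-2, c) = (-9*9)*((½)/1) = -81/2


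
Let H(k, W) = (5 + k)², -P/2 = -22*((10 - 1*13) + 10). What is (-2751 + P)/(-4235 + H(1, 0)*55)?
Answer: 2443/2255 ≈ 1.0834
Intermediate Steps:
P = 308 (P = -(-44)*((10 - 1*13) + 10) = -(-44)*((10 - 13) + 10) = -(-44)*(-3 + 10) = -(-44)*7 = -2*(-154) = 308)
(-2751 + P)/(-4235 + H(1, 0)*55) = (-2751 + 308)/(-4235 + (5 + 1)²*55) = -2443/(-4235 + 6²*55) = -2443/(-4235 + 36*55) = -2443/(-4235 + 1980) = -2443/(-2255) = -2443*(-1/2255) = 2443/2255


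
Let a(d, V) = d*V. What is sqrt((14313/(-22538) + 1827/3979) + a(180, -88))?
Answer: I*sqrt(127390964980466473062)/89678702 ≈ 125.86*I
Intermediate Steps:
a(d, V) = V*d
sqrt((14313/(-22538) + 1827/3979) + a(180, -88)) = sqrt((14313/(-22538) + 1827/3979) - 88*180) = sqrt((14313*(-1/22538) + 1827*(1/3979)) - 15840) = sqrt((-14313/22538 + 1827/3979) - 15840) = sqrt(-15774501/89678702 - 15840) = sqrt(-1420526414181/89678702) = I*sqrt(127390964980466473062)/89678702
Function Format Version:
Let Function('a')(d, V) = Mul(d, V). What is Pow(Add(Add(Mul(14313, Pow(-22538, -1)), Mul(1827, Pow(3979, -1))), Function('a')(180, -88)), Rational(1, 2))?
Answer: Mul(Rational(1, 89678702), I, Pow(127390964980466473062, Rational(1, 2))) ≈ Mul(125.86, I)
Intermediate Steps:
Function('a')(d, V) = Mul(V, d)
Pow(Add(Add(Mul(14313, Pow(-22538, -1)), Mul(1827, Pow(3979, -1))), Function('a')(180, -88)), Rational(1, 2)) = Pow(Add(Add(Mul(14313, Pow(-22538, -1)), Mul(1827, Pow(3979, -1))), Mul(-88, 180)), Rational(1, 2)) = Pow(Add(Add(Mul(14313, Rational(-1, 22538)), Mul(1827, Rational(1, 3979))), -15840), Rational(1, 2)) = Pow(Add(Add(Rational(-14313, 22538), Rational(1827, 3979)), -15840), Rational(1, 2)) = Pow(Add(Rational(-15774501, 89678702), -15840), Rational(1, 2)) = Pow(Rational(-1420526414181, 89678702), Rational(1, 2)) = Mul(Rational(1, 89678702), I, Pow(127390964980466473062, Rational(1, 2)))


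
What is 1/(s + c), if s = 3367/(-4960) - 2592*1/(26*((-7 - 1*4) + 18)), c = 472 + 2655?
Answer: 451360/1404668163 ≈ 0.00032133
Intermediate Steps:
c = 3127
s = -6734557/451360 (s = 3367*(-1/4960) - 2592*1/(26*((-7 - 4) + 18)) = -3367/4960 - 2592*1/(26*(-11 + 18)) = -3367/4960 - 2592/(26*7) = -3367/4960 - 2592/182 = -3367/4960 - 2592*1/182 = -3367/4960 - 1296/91 = -6734557/451360 ≈ -14.921)
1/(s + c) = 1/(-6734557/451360 + 3127) = 1/(1404668163/451360) = 451360/1404668163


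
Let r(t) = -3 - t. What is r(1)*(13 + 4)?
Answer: -68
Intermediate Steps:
r(1)*(13 + 4) = (-3 - 1*1)*(13 + 4) = (-3 - 1)*17 = -4*17 = -68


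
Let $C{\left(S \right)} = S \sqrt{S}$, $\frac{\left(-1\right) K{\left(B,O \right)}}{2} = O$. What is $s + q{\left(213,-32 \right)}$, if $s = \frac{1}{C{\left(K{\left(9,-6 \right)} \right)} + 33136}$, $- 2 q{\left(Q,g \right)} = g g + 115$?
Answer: $- \frac{39081678015}{68624548} - \frac{3 \sqrt{3}}{137249096} \approx -569.5$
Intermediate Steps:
$q{\left(Q,g \right)} = - \frac{115}{2} - \frac{g^{2}}{2}$ ($q{\left(Q,g \right)} = - \frac{g g + 115}{2} = - \frac{g^{2} + 115}{2} = - \frac{115 + g^{2}}{2} = - \frac{115}{2} - \frac{g^{2}}{2}$)
$K{\left(B,O \right)} = - 2 O$
$C{\left(S \right)} = S^{\frac{3}{2}}$
$s = \frac{1}{33136 + 24 \sqrt{3}}$ ($s = \frac{1}{\left(\left(-2\right) \left(-6\right)\right)^{\frac{3}{2}} + 33136} = \frac{1}{12^{\frac{3}{2}} + 33136} = \frac{1}{24 \sqrt{3} + 33136} = \frac{1}{33136 + 24 \sqrt{3}} \approx 3.0141 \cdot 10^{-5}$)
$s + q{\left(213,-32 \right)} = \left(\frac{2071}{68624548} - \frac{3 \sqrt{3}}{137249096}\right) - \left(\frac{115}{2} + \frac{\left(-32\right)^{2}}{2}\right) = \left(\frac{2071}{68624548} - \frac{3 \sqrt{3}}{137249096}\right) - \frac{1139}{2} = - \frac{39081678015}{68624548} - \frac{3 \sqrt{3}}{137249096}$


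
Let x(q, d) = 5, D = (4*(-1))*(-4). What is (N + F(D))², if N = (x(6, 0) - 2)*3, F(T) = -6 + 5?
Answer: 64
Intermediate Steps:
D = 16 (D = -4*(-4) = 16)
F(T) = -1
N = 9 (N = (5 - 2)*3 = 3*3 = 9)
(N + F(D))² = (9 - 1)² = 8² = 64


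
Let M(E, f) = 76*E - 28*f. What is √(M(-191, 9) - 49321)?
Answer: 3*I*√7121 ≈ 253.16*I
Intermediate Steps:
M(E, f) = -28*f + 76*E
√(M(-191, 9) - 49321) = √((-28*9 + 76*(-191)) - 49321) = √((-252 - 14516) - 49321) = √(-14768 - 49321) = √(-64089) = 3*I*√7121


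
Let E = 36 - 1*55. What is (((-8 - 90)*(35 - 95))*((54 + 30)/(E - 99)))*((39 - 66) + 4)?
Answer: 5680080/59 ≈ 96273.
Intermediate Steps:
E = -19 (E = 36 - 55 = -19)
(((-8 - 90)*(35 - 95))*((54 + 30)/(E - 99)))*((39 - 66) + 4) = (((-8 - 90)*(35 - 95))*((54 + 30)/(-19 - 99)))*((39 - 66) + 4) = ((-98*(-60))*(84/(-118)))*(-27 + 4) = (5880*(84*(-1/118)))*(-23) = (5880*(-42/59))*(-23) = -246960/59*(-23) = 5680080/59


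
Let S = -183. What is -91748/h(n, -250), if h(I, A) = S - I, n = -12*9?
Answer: 91748/75 ≈ 1223.3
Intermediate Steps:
n = -108
h(I, A) = -183 - I
-91748/h(n, -250) = -91748/(-183 - 1*(-108)) = -91748/(-183 + 108) = -91748/(-75) = -91748*(-1/75) = 91748/75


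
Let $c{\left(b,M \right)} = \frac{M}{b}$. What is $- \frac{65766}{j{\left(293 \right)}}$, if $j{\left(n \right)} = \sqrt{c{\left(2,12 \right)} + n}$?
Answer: $- \frac{65766 \sqrt{299}}{299} \approx -3803.3$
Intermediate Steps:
$j{\left(n \right)} = \sqrt{6 + n}$ ($j{\left(n \right)} = \sqrt{\frac{12}{2} + n} = \sqrt{12 \cdot \frac{1}{2} + n} = \sqrt{6 + n}$)
$- \frac{65766}{j{\left(293 \right)}} = - \frac{65766}{\sqrt{6 + 293}} = - \frac{65766}{\sqrt{299}} = - 65766 \frac{\sqrt{299}}{299} = - \frac{65766 \sqrt{299}}{299}$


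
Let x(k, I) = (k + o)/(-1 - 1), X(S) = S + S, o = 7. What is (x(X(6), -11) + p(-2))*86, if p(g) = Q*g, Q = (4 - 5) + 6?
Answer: -1677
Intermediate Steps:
X(S) = 2*S
Q = 5 (Q = -1 + 6 = 5)
x(k, I) = -7/2 - k/2 (x(k, I) = (k + 7)/(-1 - 1) = (7 + k)/(-2) = (7 + k)*(-½) = -7/2 - k/2)
p(g) = 5*g
(x(X(6), -11) + p(-2))*86 = ((-7/2 - 6) + 5*(-2))*86 = ((-7/2 - ½*12) - 10)*86 = ((-7/2 - 6) - 10)*86 = (-19/2 - 10)*86 = -39/2*86 = -1677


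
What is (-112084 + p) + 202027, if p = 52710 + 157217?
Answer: 299870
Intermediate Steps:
p = 209927
(-112084 + p) + 202027 = (-112084 + 209927) + 202027 = 97843 + 202027 = 299870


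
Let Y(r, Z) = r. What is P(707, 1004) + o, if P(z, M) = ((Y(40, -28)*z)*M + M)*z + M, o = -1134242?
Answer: 20073512430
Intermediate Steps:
P(z, M) = M + z*(M + 40*M*z) (P(z, M) = ((40*z)*M + M)*z + M = (40*M*z + M)*z + M = (M + 40*M*z)*z + M = z*(M + 40*M*z) + M = M + z*(M + 40*M*z))
P(707, 1004) + o = 1004*(1 + 707 + 40*707**2) - 1134242 = 1004*(1 + 707 + 40*499849) - 1134242 = 1004*(1 + 707 + 19993960) - 1134242 = 1004*19994668 - 1134242 = 20074646672 - 1134242 = 20073512430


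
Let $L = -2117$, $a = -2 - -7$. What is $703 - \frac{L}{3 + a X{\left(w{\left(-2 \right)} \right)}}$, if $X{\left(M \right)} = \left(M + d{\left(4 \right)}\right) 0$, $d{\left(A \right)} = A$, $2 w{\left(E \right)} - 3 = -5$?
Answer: $\frac{4226}{3} \approx 1408.7$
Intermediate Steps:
$a = 5$ ($a = -2 + 7 = 5$)
$w{\left(E \right)} = -1$ ($w{\left(E \right)} = \frac{3}{2} + \frac{1}{2} \left(-5\right) = \frac{3}{2} - \frac{5}{2} = -1$)
$X{\left(M \right)} = 0$ ($X{\left(M \right)} = \left(M + 4\right) 0 = \left(4 + M\right) 0 = 0$)
$703 - \frac{L}{3 + a X{\left(w{\left(-2 \right)} \right)}} = 703 - - \frac{2117}{3 + 5 \cdot 0} = 703 - - \frac{2117}{3 + 0} = 703 - - \frac{2117}{3} = 703 + \frac{2117}{3} = \frac{4226}{3}$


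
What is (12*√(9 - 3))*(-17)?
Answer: -204*√6 ≈ -499.70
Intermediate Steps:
(12*√(9 - 3))*(-17) = (12*√6)*(-17) = -204*√6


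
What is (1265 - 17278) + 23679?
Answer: 7666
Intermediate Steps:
(1265 - 17278) + 23679 = -16013 + 23679 = 7666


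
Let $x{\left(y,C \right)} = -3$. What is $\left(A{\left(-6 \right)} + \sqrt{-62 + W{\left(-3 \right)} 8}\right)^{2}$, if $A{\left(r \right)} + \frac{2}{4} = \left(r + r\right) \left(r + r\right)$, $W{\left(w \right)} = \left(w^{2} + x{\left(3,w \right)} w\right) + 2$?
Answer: $\frac{82761}{4} + 2009 \sqrt{2} \approx 23531.0$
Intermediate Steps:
$W{\left(w \right)} = 2 + w^{2} - 3 w$ ($W{\left(w \right)} = \left(w^{2} - 3 w\right) + 2 = 2 + w^{2} - 3 w$)
$A{\left(r \right)} = - \frac{1}{2} + 4 r^{2}$ ($A{\left(r \right)} = - \frac{1}{2} + \left(r + r\right) \left(r + r\right) = - \frac{1}{2} + 2 r 2 r = - \frac{1}{2} + 4 r^{2}$)
$\left(A{\left(-6 \right)} + \sqrt{-62 + W{\left(-3 \right)} 8}\right)^{2} = \left(\left(- \frac{1}{2} + 4 \left(-6\right)^{2}\right) + \sqrt{-62 + \left(2 + \left(-3\right)^{2} - -9\right) 8}\right)^{2} = \left(\left(- \frac{1}{2} + 4 \cdot 36\right) + \sqrt{-62 + \left(2 + 9 + 9\right) 8}\right)^{2} = \left(\left(- \frac{1}{2} + 144\right) + \sqrt{-62 + 20 \cdot 8}\right)^{2} = \left(\frac{287}{2} + \sqrt{-62 + 160}\right)^{2} = \left(\frac{287}{2} + \sqrt{98}\right)^{2} = \left(\frac{287}{2} + 7 \sqrt{2}\right)^{2}$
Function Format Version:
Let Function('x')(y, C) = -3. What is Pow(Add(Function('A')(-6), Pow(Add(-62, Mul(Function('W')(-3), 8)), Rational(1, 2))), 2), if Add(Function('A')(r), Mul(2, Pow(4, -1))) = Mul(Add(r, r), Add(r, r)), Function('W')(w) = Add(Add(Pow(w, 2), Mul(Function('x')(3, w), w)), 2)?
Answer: Add(Rational(82761, 4), Mul(2009, Pow(2, Rational(1, 2)))) ≈ 23531.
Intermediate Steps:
Function('W')(w) = Add(2, Pow(w, 2), Mul(-3, w)) (Function('W')(w) = Add(Add(Pow(w, 2), Mul(-3, w)), 2) = Add(2, Pow(w, 2), Mul(-3, w)))
Function('A')(r) = Add(Rational(-1, 2), Mul(4, Pow(r, 2))) (Function('A')(r) = Add(Rational(-1, 2), Mul(Add(r, r), Add(r, r))) = Add(Rational(-1, 2), Mul(Mul(2, r), Mul(2, r))) = Add(Rational(-1, 2), Mul(4, Pow(r, 2))))
Pow(Add(Function('A')(-6), Pow(Add(-62, Mul(Function('W')(-3), 8)), Rational(1, 2))), 2) = Pow(Add(Add(Rational(-1, 2), Mul(4, Pow(-6, 2))), Pow(Add(-62, Mul(Add(2, Pow(-3, 2), Mul(-3, -3)), 8)), Rational(1, 2))), 2) = Pow(Add(Add(Rational(-1, 2), Mul(4, 36)), Pow(Add(-62, Mul(Add(2, 9, 9), 8)), Rational(1, 2))), 2) = Pow(Add(Add(Rational(-1, 2), 144), Pow(Add(-62, Mul(20, 8)), Rational(1, 2))), 2) = Pow(Add(Rational(287, 2), Pow(Add(-62, 160), Rational(1, 2))), 2) = Pow(Add(Rational(287, 2), Pow(98, Rational(1, 2))), 2) = Pow(Add(Rational(287, 2), Mul(7, Pow(2, Rational(1, 2)))), 2)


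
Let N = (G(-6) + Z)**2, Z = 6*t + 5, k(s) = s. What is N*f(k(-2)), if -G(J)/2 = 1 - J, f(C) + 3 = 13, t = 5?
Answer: 4410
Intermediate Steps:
f(C) = 10 (f(C) = -3 + 13 = 10)
G(J) = -2 + 2*J (G(J) = -2*(1 - J) = -2 + 2*J)
Z = 35 (Z = 6*5 + 5 = 30 + 5 = 35)
N = 441 (N = ((-2 + 2*(-6)) + 35)**2 = ((-2 - 12) + 35)**2 = (-14 + 35)**2 = 21**2 = 441)
N*f(k(-2)) = 441*10 = 4410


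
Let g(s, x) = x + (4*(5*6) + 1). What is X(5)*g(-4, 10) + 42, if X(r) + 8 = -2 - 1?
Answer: -1399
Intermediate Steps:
g(s, x) = 121 + x (g(s, x) = x + (4*30 + 1) = x + (120 + 1) = x + 121 = 121 + x)
X(r) = -11 (X(r) = -8 + (-2 - 1) = -8 - 3 = -11)
X(5)*g(-4, 10) + 42 = -11*(121 + 10) + 42 = -11*131 + 42 = -1441 + 42 = -1399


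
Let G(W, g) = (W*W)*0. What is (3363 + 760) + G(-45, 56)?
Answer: 4123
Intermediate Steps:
G(W, g) = 0 (G(W, g) = W**2*0 = 0)
(3363 + 760) + G(-45, 56) = (3363 + 760) + 0 = 4123 + 0 = 4123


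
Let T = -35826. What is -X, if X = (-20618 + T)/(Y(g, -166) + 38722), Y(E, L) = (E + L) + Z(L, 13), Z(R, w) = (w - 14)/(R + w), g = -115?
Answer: 4317966/2940737 ≈ 1.4683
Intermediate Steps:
Z(R, w) = (-14 + w)/(R + w)
Y(E, L) = E + L - 1/(13 + L) (Y(E, L) = (E + L) + (-14 + 13)/(L + 13) = (E + L) - 1/(13 + L) = E + L - 1/(13 + L))
X = -4317966/2940737 (X = (-20618 - 35826)/((-1 + (13 - 166)*(-115 - 166))/(13 - 166) + 38722) = -56444/((-1 - 153*(-281))/(-153) + 38722) = -56444/(-(-1 + 42993)/153 + 38722) = -56444/(-1/153*42992 + 38722) = -56444/(-42992/153 + 38722) = -56444/5881474/153 = -56444*153/5881474 = -4317966/2940737 ≈ -1.4683)
-X = -1*(-4317966/2940737) = 4317966/2940737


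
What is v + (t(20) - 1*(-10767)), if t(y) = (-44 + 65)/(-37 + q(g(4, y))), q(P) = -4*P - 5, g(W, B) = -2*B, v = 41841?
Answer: 6207765/118 ≈ 52608.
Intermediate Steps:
q(P) = -5 - 4*P
t(y) = 21/(-42 + 8*y) (t(y) = (-44 + 65)/(-37 + (-5 - (-8)*y)) = 21/(-37 + (-5 + 8*y)) = 21/(-42 + 8*y))
v + (t(20) - 1*(-10767)) = 41841 + (21/(2*(-21 + 4*20)) - 1*(-10767)) = 41841 + (21/(2*(-21 + 80)) + 10767) = 41841 + ((21/2)/59 + 10767) = 41841 + ((21/2)*(1/59) + 10767) = 41841 + (21/118 + 10767) = 41841 + 1270527/118 = 6207765/118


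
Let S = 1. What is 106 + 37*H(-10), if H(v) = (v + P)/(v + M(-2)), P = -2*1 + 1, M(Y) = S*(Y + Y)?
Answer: 1891/14 ≈ 135.07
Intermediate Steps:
M(Y) = 2*Y (M(Y) = 1*(Y + Y) = 1*(2*Y) = 2*Y)
P = -1 (P = -2 + 1 = -1)
H(v) = (-1 + v)/(-4 + v) (H(v) = (v - 1)/(v + 2*(-2)) = (-1 + v)/(v - 4) = (-1 + v)/(-4 + v))
106 + 37*H(-10) = 106 + 37*((-1 - 10)/(-4 - 10)) = 106 + 37*(-11/(-14)) = 106 + 37*(-1/14*(-11)) = 106 + 37*(11/14) = 106 + 407/14 = 1891/14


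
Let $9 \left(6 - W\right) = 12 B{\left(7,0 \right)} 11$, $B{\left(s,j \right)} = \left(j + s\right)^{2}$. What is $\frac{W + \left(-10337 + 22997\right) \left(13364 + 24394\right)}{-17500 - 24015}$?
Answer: $- \frac{1434046702}{124545} \approx -11514.0$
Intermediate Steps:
$W = - \frac{2138}{3}$ ($W = 6 - \frac{12 \left(0 + 7\right)^{2} \cdot 11}{9} = 6 - \frac{12 \cdot 7^{2} \cdot 11}{9} = 6 - \frac{12 \cdot 49 \cdot 11}{9} = 6 - \frac{588 \cdot 11}{9} = 6 - \frac{2156}{3} = - \frac{2138}{3} \approx -712.67$)
$\frac{W + \left(-10337 + 22997\right) \left(13364 + 24394\right)}{-17500 - 24015} = \frac{- \frac{2138}{3} + \left(-10337 + 22997\right) \left(13364 + 24394\right)}{-17500 - 24015} = \frac{- \frac{2138}{3} + 12660 \cdot 37758}{-17500 - 24015} = \frac{- \frac{2138}{3} + 478016280}{-41515} = \frac{1434046702}{3} \left(- \frac{1}{41515}\right) = - \frac{1434046702}{124545}$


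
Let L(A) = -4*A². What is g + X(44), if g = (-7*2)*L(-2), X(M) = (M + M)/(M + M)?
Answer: 225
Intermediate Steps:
X(M) = 1 (X(M) = (2*M)/((2*M)) = (2*M)*(1/(2*M)) = 1)
g = 224 (g = (-7*2)*(-4*(-2)²) = -(-56)*4 = -14*(-16) = 224)
g + X(44) = 224 + 1 = 225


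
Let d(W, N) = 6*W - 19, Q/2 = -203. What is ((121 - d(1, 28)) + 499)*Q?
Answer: -256998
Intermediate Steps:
Q = -406 (Q = 2*(-203) = -406)
d(W, N) = -19 + 6*W
((121 - d(1, 28)) + 499)*Q = ((121 - (-19 + 6*1)) + 499)*(-406) = ((121 - (-19 + 6)) + 499)*(-406) = ((121 - 1*(-13)) + 499)*(-406) = ((121 + 13) + 499)*(-406) = (134 + 499)*(-406) = 633*(-406) = -256998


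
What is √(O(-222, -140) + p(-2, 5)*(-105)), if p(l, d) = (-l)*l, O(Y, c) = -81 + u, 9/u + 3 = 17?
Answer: √66570/14 ≈ 18.429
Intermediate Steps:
u = 9/14 (u = 9/(-3 + 17) = 9/14 ≈ 0.64286)
O(Y, c) = -1125/14 (O(Y, c) = -81 + 9/14 = -1125/14)
p(l, d) = -l²
√(O(-222, -140) + p(-2, 5)*(-105)) = √(-1125/14 - 1*(-2)²*(-105)) = √(-1125/14 - 1*4*(-105)) = √(-1125/14 - 4*(-105)) = √(-1125/14 + 420) = √(4755/14) = √66570/14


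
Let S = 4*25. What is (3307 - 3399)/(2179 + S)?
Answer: -92/2279 ≈ -0.040369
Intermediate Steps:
S = 100
(3307 - 3399)/(2179 + S) = (3307 - 3399)/(2179 + 100) = -92/2279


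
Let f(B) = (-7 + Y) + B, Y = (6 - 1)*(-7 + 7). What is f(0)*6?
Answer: -42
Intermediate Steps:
Y = 0 (Y = 5*0 = 0)
f(B) = -7 + B (f(B) = (-7 + 0) + B = -7 + B)
f(0)*6 = (-7 + 0)*6 = -7*6 = -42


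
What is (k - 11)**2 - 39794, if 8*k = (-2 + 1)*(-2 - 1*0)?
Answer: -634855/16 ≈ -39678.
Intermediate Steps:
k = 1/4 (k = ((-2 + 1)*(-2 - 1*0))/8 = (-(-2 + 0))/8 = (-1*(-2))/8 = (1/8)*2 = 1/4 ≈ 0.25000)
(k - 11)**2 - 39794 = (1/4 - 11)**2 - 39794 = (-43/4)**2 - 39794 = 1849/16 - 39794 = -634855/16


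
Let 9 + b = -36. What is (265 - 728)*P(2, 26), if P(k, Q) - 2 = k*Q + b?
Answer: -4167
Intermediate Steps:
b = -45 (b = -9 - 36 = -45)
P(k, Q) = -43 + Q*k (P(k, Q) = 2 + (k*Q - 45) = 2 + (Q*k - 45) = 2 + (-45 + Q*k) = -43 + Q*k)
(265 - 728)*P(2, 26) = (265 - 728)*(-43 + 26*2) = -463*(-43 + 52) = -463*9 = -4167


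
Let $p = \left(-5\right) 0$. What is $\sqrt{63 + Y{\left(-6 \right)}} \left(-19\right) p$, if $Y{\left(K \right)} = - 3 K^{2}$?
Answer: $0$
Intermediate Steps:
$p = 0$
$\sqrt{63 + Y{\left(-6 \right)}} \left(-19\right) p = \sqrt{63 - 3 \left(-6\right)^{2}} \left(-19\right) 0 = \sqrt{63 - 108} \left(-19\right) 0 = \sqrt{-45} \left(-19\right) 0 = 3 i \sqrt{5} \left(-19\right) 0 = - 57 i \sqrt{5} \cdot 0 = 0$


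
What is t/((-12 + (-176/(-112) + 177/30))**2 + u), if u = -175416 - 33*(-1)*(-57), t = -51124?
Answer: 250507600/868654811 ≈ 0.28839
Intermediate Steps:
u = -177297 (u = -175416 + 33*(-57) = -175416 - 1881 = -177297)
t/((-12 + (-176/(-112) + 177/30))**2 + u) = -51124/((-12 + (-176/(-112) + 177/30))**2 - 177297) = -51124/((-12 + (-176*(-1/112) + 177*(1/30)))**2 - 177297) = -51124/((-12 + (11/7 + 59/10))**2 - 177297) = -51124/((-12 + 523/70)**2 - 177297) = -51124/((-317/70)**2 - 177297) = -51124/(100489/4900 - 177297) = -51124/(-868654811/4900) = -51124*(-4900/868654811) = 250507600/868654811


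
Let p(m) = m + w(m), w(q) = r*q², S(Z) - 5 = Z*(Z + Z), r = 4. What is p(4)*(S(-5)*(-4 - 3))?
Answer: -26180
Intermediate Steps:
S(Z) = 5 + 2*Z² (S(Z) = 5 + Z*(Z + Z) = 5 + Z*(2*Z) = 5 + 2*Z²)
w(q) = 4*q²
p(m) = m + 4*m²
p(4)*(S(-5)*(-4 - 3)) = (4*(1 + 4*4))*((5 + 2*(-5)²)*(-4 - 3)) = (4*(1 + 16))*((5 + 2*25)*(-7)) = (4*17)*((5 + 50)*(-7)) = 68*(55*(-7)) = 68*(-385) = -26180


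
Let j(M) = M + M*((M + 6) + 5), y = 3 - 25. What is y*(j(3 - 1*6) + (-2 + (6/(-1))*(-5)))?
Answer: -22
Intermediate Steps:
y = -22
j(M) = M + M*(11 + M) (j(M) = M + M*((6 + M) + 5) = M + M*(11 + M))
y*(j(3 - 1*6) + (-2 + (6/(-1))*(-5))) = -22*((3 - 1*6)*(12 + (3 - 1*6)) + (-2 + (6/(-1))*(-5))) = -22*((3 - 6)*(12 + (3 - 6)) + (-2 + (6*(-1))*(-5))) = -22*(-3*(12 - 3) + (-2 - 6*(-5))) = -22*(-3*9 + (-2 + 30)) = -22*(-27 + 28) = -22*1 = -22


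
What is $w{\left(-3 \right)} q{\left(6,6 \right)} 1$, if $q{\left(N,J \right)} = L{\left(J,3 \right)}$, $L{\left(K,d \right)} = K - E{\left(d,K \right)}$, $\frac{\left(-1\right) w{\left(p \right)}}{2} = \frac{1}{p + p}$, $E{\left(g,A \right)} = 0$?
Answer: $2$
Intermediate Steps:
$w{\left(p \right)} = - \frac{1}{p}$ ($w{\left(p \right)} = - \frac{2}{p + p} = - \frac{2}{2 p} = - 2 \frac{1}{2 p} = - \frac{1}{p}$)
$L{\left(K,d \right)} = K$ ($L{\left(K,d \right)} = K - 0 = K + \left(0 + 0\right) = K + 0 = K$)
$q{\left(N,J \right)} = J$
$w{\left(-3 \right)} q{\left(6,6 \right)} 1 = - \frac{1}{-3} \cdot 6 \cdot 1 = \left(-1\right) \left(- \frac{1}{3}\right) 6 \cdot 1 = \frac{1}{3} \cdot 6 \cdot 1 = 2 \cdot 1 = 2$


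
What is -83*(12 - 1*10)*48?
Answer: -7968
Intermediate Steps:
-83*(12 - 1*10)*48 = -83*(12 - 10)*48 = -83*2*48 = -166*48 = -7968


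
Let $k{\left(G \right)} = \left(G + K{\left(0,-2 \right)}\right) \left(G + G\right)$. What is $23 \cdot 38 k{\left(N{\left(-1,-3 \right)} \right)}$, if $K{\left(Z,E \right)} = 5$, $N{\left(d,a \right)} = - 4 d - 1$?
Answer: $41952$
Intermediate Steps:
$N{\left(d,a \right)} = -1 - 4 d$
$k{\left(G \right)} = 2 G \left(5 + G\right)$ ($k{\left(G \right)} = \left(G + 5\right) \left(G + G\right) = \left(5 + G\right) 2 G = 2 G \left(5 + G\right)$)
$23 \cdot 38 k{\left(N{\left(-1,-3 \right)} \right)} = 23 \cdot 38 \cdot 2 \left(-1 - -4\right) \left(5 - -3\right) = 874 \cdot 2 \left(-1 + 4\right) \left(5 + \left(-1 + 4\right)\right) = 874 \cdot 2 \cdot 3 \left(5 + 3\right) = 874 \cdot 2 \cdot 3 \cdot 8 = 874 \cdot 48 = 41952$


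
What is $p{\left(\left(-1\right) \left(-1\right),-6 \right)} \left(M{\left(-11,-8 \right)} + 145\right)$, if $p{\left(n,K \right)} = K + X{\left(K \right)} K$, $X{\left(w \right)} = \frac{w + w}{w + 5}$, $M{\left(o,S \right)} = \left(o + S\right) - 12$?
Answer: $-8892$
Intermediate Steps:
$M{\left(o,S \right)} = -12 + S + o$ ($M{\left(o,S \right)} = \left(S + o\right) - 12 = -12 + S + o$)
$X{\left(w \right)} = \frac{2 w}{5 + w}$
$p{\left(n,K \right)} = K + \frac{2 K^{2}}{5 + K}$ ($p{\left(n,K \right)} = K + \frac{2 K}{5 + K} K = K + \frac{2 K^{2}}{5 + K}$)
$p{\left(\left(-1\right) \left(-1\right),-6 \right)} \left(M{\left(-11,-8 \right)} + 145\right) = - \frac{6 \left(5 + 3 \left(-6\right)\right)}{5 - 6} \left(\left(-12 - 8 - 11\right) + 145\right) = - \frac{6 \left(5 - 18\right)}{-1} \left(-31 + 145\right) = \left(-6\right) \left(-1\right) \left(-13\right) 114 = \left(-78\right) 114 = -8892$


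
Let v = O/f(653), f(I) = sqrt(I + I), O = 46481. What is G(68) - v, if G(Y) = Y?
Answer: 68 - 46481*sqrt(1306)/1306 ≈ -1218.2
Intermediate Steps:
f(I) = sqrt(2)*sqrt(I) (f(I) = sqrt(2*I) = sqrt(2)*sqrt(I))
v = 46481*sqrt(1306)/1306 (v = 46481/((sqrt(2)*sqrt(653))) = 46481/(sqrt(1306)) = 46481*(sqrt(1306)/1306) = 46481*sqrt(1306)/1306 ≈ 1286.2)
G(68) - v = 68 - 46481*sqrt(1306)/1306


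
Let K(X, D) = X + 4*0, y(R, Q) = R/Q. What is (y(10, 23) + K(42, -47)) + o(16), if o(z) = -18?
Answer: 562/23 ≈ 24.435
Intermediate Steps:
K(X, D) = X (K(X, D) = X + 0 = X)
(y(10, 23) + K(42, -47)) + o(16) = (10/23 + 42) - 18 = 976/23 - 18 = 562/23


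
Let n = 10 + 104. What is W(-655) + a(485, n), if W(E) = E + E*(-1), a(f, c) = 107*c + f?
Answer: 12683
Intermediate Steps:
n = 114
a(f, c) = f + 107*c
W(E) = 0 (W(E) = E - E = 0)
W(-655) + a(485, n) = 0 + (485 + 107*114) = 0 + (485 + 12198) = 0 + 12683 = 12683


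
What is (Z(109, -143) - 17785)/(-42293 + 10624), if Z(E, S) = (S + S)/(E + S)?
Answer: 302202/538373 ≈ 0.56132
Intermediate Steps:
Z(E, S) = 2*S/(E + S) (Z(E, S) = (2*S)/(E + S) = 2*S/(E + S))
(Z(109, -143) - 17785)/(-42293 + 10624) = (2*(-143)/(109 - 143) - 17785)/(-42293 + 10624) = (2*(-143)/(-34) - 17785)/(-31669) = (2*(-143)*(-1/34) - 17785)*(-1/31669) = (143/17 - 17785)*(-1/31669) = -302202/17*(-1/31669) = 302202/538373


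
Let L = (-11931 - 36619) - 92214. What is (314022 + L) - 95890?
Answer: 77368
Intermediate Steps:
L = -140764 (L = -48550 - 92214 = -140764)
(314022 + L) - 95890 = (314022 - 140764) - 95890 = 173258 - 95890 = 77368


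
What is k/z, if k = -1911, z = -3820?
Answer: 1911/3820 ≈ 0.50026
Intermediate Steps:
k/z = -1911/(-3820) = -1911*(-1/3820) = 1911/3820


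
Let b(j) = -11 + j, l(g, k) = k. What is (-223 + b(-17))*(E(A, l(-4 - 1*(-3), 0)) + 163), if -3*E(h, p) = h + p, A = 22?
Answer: -117217/3 ≈ -39072.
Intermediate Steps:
E(h, p) = -h/3 - p/3 (E(h, p) = -(h + p)/3 = -h/3 - p/3)
(-223 + b(-17))*(E(A, l(-4 - 1*(-3), 0)) + 163) = (-223 + (-11 - 17))*((-⅓*22 - ⅓*0) + 163) = (-223 - 28)*((-22/3 + 0) + 163) = -251*(-22/3 + 163) = -251*467/3 = -117217/3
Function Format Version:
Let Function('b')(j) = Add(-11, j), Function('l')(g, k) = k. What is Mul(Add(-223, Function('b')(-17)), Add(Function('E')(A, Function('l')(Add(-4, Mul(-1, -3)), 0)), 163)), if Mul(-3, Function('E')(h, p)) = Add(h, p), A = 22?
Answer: Rational(-117217, 3) ≈ -39072.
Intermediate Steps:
Function('E')(h, p) = Add(Mul(Rational(-1, 3), h), Mul(Rational(-1, 3), p)) (Function('E')(h, p) = Mul(Rational(-1, 3), Add(h, p)) = Add(Mul(Rational(-1, 3), h), Mul(Rational(-1, 3), p)))
Mul(Add(-223, Function('b')(-17)), Add(Function('E')(A, Function('l')(Add(-4, Mul(-1, -3)), 0)), 163)) = Mul(Add(-223, Add(-11, -17)), Add(Add(Mul(Rational(-1, 3), 22), Mul(Rational(-1, 3), 0)), 163)) = Mul(Add(-223, -28), Add(Add(Rational(-22, 3), 0), 163)) = Mul(-251, Add(Rational(-22, 3), 163)) = Mul(-251, Rational(467, 3)) = Rational(-117217, 3)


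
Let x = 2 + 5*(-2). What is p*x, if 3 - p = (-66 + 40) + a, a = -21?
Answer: -400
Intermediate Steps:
p = 50 (p = 3 - ((-66 + 40) - 21) = 3 - (-26 - 21) = 3 - 1*(-47) = 3 + 47 = 50)
x = -8 (x = 2 - 10 = -8)
p*x = 50*(-8) = -400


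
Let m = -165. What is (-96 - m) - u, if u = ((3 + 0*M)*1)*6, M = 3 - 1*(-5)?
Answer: 51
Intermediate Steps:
M = 8 (M = 3 + 5 = 8)
u = 18 (u = ((3 + 0*8)*1)*6 = ((3 + 0)*1)*6 = (3*1)*6 = 3*6 = 18)
(-96 - m) - u = (-96 - 1*(-165)) - 1*18 = (-96 + 165) - 18 = 69 - 18 = 51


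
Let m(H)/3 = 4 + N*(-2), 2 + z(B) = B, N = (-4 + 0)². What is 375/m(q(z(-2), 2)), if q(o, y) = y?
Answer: -125/28 ≈ -4.4643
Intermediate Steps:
N = 16 (N = (-4)² = 16)
z(B) = -2 + B
m(H) = -84 (m(H) = 3*(4 + 16*(-2)) = 3*(4 - 32) = 3*(-28) = -84)
375/m(q(z(-2), 2)) = 375/(-84) = 375*(-1/84) = -125/28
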